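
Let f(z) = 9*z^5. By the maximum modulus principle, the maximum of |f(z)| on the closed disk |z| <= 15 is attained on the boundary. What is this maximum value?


Step 1: On |z| = 15, |f(z)| = 9 * |z|^5 = 9 * 15^5
Step 2: By maximum modulus principle, maximum is on boundary.
Step 3: Maximum = 9 * 759375 = 6834375

6834375


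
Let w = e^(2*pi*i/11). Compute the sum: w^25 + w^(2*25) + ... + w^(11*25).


Step 1: The sum sum_{j=1}^{n} w^(k*j) equals n if n | k, else 0.
Step 2: Here n = 11, k = 25
Step 3: Does n divide k? 11 | 25 -> False
Step 4: Sum = 0

0


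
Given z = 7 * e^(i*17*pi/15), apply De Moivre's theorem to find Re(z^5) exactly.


Step 1: By De Moivre's theorem, z^5 = 7^5 * e^(i*5*17*pi/15) = 16807 * (cos(17*pi/3) + i*sin(17*pi/3))
Step 2: |z|^5 = 7^5 = 16807
Step 3: Reduce the angle mod 2*pi: 17*pi/3 - 4*pi = 5*pi/3
Step 4: cos(5*pi/3) = 1/2
Step 5: Re(z^5) = 16807 * 1/2 = 16807/2

16807/2


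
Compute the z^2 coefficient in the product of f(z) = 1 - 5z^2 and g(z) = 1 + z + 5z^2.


Step 1: z^2 term in f*g comes from: (1)*(5z^2) + (0)*(z) + (-5z^2)*(1)
Step 2: = 5 + 0 - 5
Step 3: = 0

0


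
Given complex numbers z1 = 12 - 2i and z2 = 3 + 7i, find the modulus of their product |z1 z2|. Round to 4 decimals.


Step 1: |z1| = sqrt(12^2 + (-2)^2) = sqrt(148)
Step 2: |z2| = sqrt(3^2 + 7^2) = sqrt(58)
Step 3: |z1*z2| = |z1|*|z2| = sqrt(148) * sqrt(58) = sqrt(148 * 58) = sqrt(8584)
Step 4: = 92.6499

92.6499


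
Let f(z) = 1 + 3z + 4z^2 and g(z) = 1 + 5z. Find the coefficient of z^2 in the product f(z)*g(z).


Step 1: z^2 term in f*g comes from: (1)*(0) + (3z)*(5z) + (4z^2)*(1)
Step 2: = 0 + 15 + 4
Step 3: = 19

19


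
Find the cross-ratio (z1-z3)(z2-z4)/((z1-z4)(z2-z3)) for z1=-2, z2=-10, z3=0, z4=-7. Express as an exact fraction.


Step 1: (z1-z3)(z2-z4) = (-2) * (-3) = 6
Step 2: (z1-z4)(z2-z3) = 5 * (-10) = -50
Step 3: Cross-ratio = -6/50 = -3/25

-3/25


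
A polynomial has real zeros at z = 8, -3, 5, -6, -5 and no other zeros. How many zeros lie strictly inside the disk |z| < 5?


Step 1: Check each root:
  z = 8: |8| = 8 >= 5
  z = -3: |-3| = 3 < 5
  z = 5: |5| = 5 >= 5
  z = -6: |-6| = 6 >= 5
  z = -5: |-5| = 5 >= 5
Step 2: Count = 1

1


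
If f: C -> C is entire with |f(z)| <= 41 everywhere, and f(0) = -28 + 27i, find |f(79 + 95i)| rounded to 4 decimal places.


Step 1: By Liouville's theorem, a bounded entire function is constant.
Step 2: f(z) = f(0) = -28 + 27i for all z.
Step 3: |f(w)| = |-28 + 27i| = sqrt(784 + 729)
Step 4: = 38.8973

38.8973


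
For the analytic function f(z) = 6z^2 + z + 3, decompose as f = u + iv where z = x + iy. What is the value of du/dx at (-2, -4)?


Step 1: f(z) = 6(x+iy)^2 + (x+iy) + 3
Step 2: u = 6(x^2 - y^2) + x + 3
Step 3: u_x = 12x + 1
Step 4: At (-2, -4): u_x = -24 + 1 = -23

-23


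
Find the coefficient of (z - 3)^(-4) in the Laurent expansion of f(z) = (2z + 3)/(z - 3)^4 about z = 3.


Step 1: Write the numerator in powers of (z - 3): 2z + 3 = 2(z - 3) + (2*3 + 3) = 2(z - 3) + 9
Step 2: Divide by (z - 3)^4: f(z) = 9(z - 3)^(-4) + 2(z - 3)^(-3)
Step 3: This finite sum is the Laurent series of f about z = 3.
Step 4: Coefficient of (z - 3)^(-4) = 2*3 + 3 = 9

9


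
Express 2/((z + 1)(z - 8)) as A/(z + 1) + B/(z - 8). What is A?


Step 1: Multiply both sides by (z + 1) and set z = -1
Step 2: A = 2 / (-1 - 8)
Step 3: A = 2 / (-9)
Step 4: A = -2/9

-2/9


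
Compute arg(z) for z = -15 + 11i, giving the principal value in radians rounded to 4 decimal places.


Step 1: z = -15 + 11i
Step 2: arg(z) = atan2(11, -15)
Step 3: arg(z) = 2.5088

2.5088


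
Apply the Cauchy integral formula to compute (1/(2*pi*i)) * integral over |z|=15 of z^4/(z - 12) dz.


Step 1: f(z) = z^4, a = 12 is inside |z| = 15
Step 2: By Cauchy integral formula: (1/(2pi*i)) * integral = f(a)
Step 3: f(12) = 12^4 = 20736

20736


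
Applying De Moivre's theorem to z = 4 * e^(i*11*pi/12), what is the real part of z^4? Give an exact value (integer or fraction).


Step 1: By De Moivre's theorem, z^4 = 4^4 * e^(i*4*11*pi/12) = 256 * (cos(11*pi/3) + i*sin(11*pi/3))
Step 2: |z|^4 = 4^4 = 256
Step 3: Reduce the angle mod 2*pi: 11*pi/3 - 2*pi = 5*pi/3
Step 4: cos(5*pi/3) = 1/2
Step 5: Re(z^4) = 256 * 1/2 = 128

128


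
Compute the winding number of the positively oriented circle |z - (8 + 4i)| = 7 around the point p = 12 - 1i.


Step 1: Center c = (8, 4), radius = 7
Step 2: |p - c|^2 = 4^2 + (-5)^2 = 41
Step 3: r^2 = 49
Step 4: |p-c| < r so winding number = 1

1


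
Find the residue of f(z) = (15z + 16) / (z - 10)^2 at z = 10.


Step 1: Pole of order 2 at z = 10
Step 2: Res = lim d/dz [(z - 10)^2 * f(z)] as z -> 10
Step 3: (z - 10)^2 * f(z) = 15z + 16
Step 4: d/dz[15z + 16] = 15

15


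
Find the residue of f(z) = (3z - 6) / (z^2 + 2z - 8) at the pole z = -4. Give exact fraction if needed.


Step 1: Q(z) = z^2 + 2z - 8 = (z + 4)(z - 2)
Step 2: Q'(z) = 2z + 2
Step 3: Q'(-4) = -6, P(-4) = -18
Step 4: Res = P(-4)/Q'(-4) = -18/(-6) = 3

3


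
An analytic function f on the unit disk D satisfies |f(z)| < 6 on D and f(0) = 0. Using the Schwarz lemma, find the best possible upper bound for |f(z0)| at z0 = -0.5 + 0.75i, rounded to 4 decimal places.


Step 1: g = f/6 maps D -> D with g(0) = 0, so by the Schwarz lemma |g(z)| <= |z|, i.e. |f(z)| <= 6|z|; this is sharp (f(z) = 6z).
Step 2: |z0|^2 = (-0.5)^2 + 0.75^2 = 0.8125
Step 3: |z0| = sqrt(0.8125) = 0.901388
Step 4: Best bound = 6 * |z0| = 6 * 0.901388 = 5.4083

5.4083


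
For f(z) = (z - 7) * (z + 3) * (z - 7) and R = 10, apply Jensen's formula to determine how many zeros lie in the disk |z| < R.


Jensen's formula: (1/2pi)*integral log|f(Re^it)|dt = log|f(0)| + sum_{|a_k|<R} log(R/|a_k|)
Step 1: f(0) = (-7) * 3 * (-7) = 147
Step 2: log|f(0)| = log|7| + log|-3| + log|7| = 4.9904
Step 3: Zeros inside |z| < 10: 7, -3, 7
Step 4: Jensen sum = log(10/7) + log(10/3) + log(10/7) = 1.9173
Step 5: n(R) = number of terms in the Jensen sum = count of zeros inside |z| < 10 = 3

3


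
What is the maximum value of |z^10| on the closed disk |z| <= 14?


Step 1: On |z| = 14, |f(z)| = |z|^10 = 14^10
Step 2: By maximum modulus principle, maximum is on boundary.
Step 3: Maximum = 289254654976 = 289254654976

289254654976


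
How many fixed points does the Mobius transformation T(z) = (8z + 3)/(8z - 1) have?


Step 1: Fixed points satisfy T(z) = z
Step 2: 8z^2 - 9z - 3 = 0
Step 3: Discriminant = (-9)^2 - 4*8*(-3) = 177
Step 4: Number of fixed points = 2

2


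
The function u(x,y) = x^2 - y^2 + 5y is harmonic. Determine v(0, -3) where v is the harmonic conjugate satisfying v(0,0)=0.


Step 1: v_x = -u_y = 2y - 5
Step 2: v_y = u_x = 2x + 0
Step 3: v = 2xy - 5x + C
Step 4: v(0,0) = 0 => C = 0
Step 5: v(0, -3) = 0

0


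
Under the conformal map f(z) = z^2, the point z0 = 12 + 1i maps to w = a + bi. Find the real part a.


Step 1: z0 = 12 + 1i
Step 2: z0^2 = 12^2 - 1^2 + 24i
Step 3: real part = 144 - 1 = 143

143


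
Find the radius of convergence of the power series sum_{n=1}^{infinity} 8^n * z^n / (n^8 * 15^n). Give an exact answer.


Step 1: General term a_n = 8^n / (n^8 * 15^n)
Step 2: By the root test, |a_n|^(1/n) = 8 / (n^(8/n) * 15) -> 8/15 as n -> infinity (since n^(8/n) -> 1)
Step 3: R = 1/lim|a_n|^(1/n) = 15/8

15/8


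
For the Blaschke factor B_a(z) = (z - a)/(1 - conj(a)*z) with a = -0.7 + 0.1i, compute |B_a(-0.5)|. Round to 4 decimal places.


Step 1: Numerator z0 - a = -0.5 - (-0.7 + 0.1i) = 0.2 - 0.1i
Step 2: Denominator 1 - conj(a)*z0 = 1 - (-0.7 - 0.1i)*(-0.5) = 0.65 - 0.05i
Step 3: |z0 - a|^2 = 0.2^2 + (-0.1)^2 = 0.05; |1 - conj(a)*z0|^2 = 0.65^2 + (-0.05)^2 = 0.425
Step 4: |B_a(-0.5)| = sqrt(0.05 / 0.425) = sqrt(0.117647)
Step 5: = 0.343

0.343


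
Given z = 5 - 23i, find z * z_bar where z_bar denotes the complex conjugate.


Step 1: conj(z) = 5 + 23i
Step 2: z * conj(z) = 5^2 + (-23)^2
Step 3: = 25 + 529 = 554

554


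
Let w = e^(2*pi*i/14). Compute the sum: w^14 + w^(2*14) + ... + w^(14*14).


Step 1: The sum sum_{j=1}^{n} w^(k*j) equals n if n | k, else 0.
Step 2: Here n = 14, k = 14
Step 3: Does n divide k? 14 | 14 -> True
Step 4: Sum = 14

14


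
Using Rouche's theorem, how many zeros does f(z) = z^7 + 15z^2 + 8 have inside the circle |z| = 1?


Step 1: On |z| = 1 the three terms have sizes |z^7| = 1^7 = 1, |15z^2| = 15*1^2 = 15, |8| = 8
Step 2: The dominant term is g(z) = 15z^2; let h(z) = z^7 + 8 so f = g + h
Step 3: On |z| = 1: |g| = 15 and |h| <= 1 + 8 = 9
Step 4: Since 15 > 9, |h| < |g| on |z| = 1, so by Rouche f has the same number of zeros as g inside |z| < 1
Step 5: g(z) = 15z^2 has 2 zeros (at the origin, multiplicity 2) inside |z| < 1. Answer = 2

2


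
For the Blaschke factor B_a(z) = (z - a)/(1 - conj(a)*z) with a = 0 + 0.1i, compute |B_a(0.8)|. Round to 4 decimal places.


Step 1: Numerator z0 - a = 0.8 - (0 + 0.1i) = 0.8 - 0.1i
Step 2: Denominator 1 - conj(a)*z0 = 1 - (0 - 0.1i)*0.8 = 1 + 0.08i
Step 3: |z0 - a|^2 = 0.8^2 + (-0.1)^2 = 0.65; |1 - conj(a)*z0|^2 = 1^2 + 0.08^2 = 1.0064
Step 4: |B_a(0.8)| = sqrt(0.65 / 1.0064) = sqrt(0.645866)
Step 5: = 0.8037

0.8037


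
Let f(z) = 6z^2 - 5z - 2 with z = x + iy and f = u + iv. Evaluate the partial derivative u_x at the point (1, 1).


Step 1: f(z) = 6(x+iy)^2 - 5(x+iy) - 2
Step 2: u = 6(x^2 - y^2) - 5x - 2
Step 3: u_x = 12x - 5
Step 4: At (1, 1): u_x = 12 - 5 = 7

7


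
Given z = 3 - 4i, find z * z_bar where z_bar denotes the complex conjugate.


Step 1: conj(z) = 3 + 4i
Step 2: z * conj(z) = 3^2 + (-4)^2
Step 3: = 9 + 16 = 25

25


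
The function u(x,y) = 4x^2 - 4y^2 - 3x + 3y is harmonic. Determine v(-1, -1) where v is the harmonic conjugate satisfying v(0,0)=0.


Step 1: v_x = -u_y = 8y - 3
Step 2: v_y = u_x = 8x - 3
Step 3: v = 8xy - 3x - 3y + C
Step 4: v(0,0) = 0 => C = 0
Step 5: v(-1, -1) = 14

14


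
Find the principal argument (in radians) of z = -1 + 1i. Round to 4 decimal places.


Step 1: z = -1 + 1i
Step 2: arg(z) = atan2(1, -1)
Step 3: arg(z) = 2.3562

2.3562


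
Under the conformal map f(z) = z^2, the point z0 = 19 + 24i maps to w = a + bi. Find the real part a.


Step 1: z0 = 19 + 24i
Step 2: z0^2 = 19^2 - 24^2 + 912i
Step 3: real part = 361 - 576 = -215

-215


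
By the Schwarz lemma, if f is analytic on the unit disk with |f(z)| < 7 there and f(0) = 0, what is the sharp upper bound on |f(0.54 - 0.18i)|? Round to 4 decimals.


Step 1: g = f/7 maps D -> D with g(0) = 0, so by the Schwarz lemma |g(z)| <= |z|, i.e. |f(z)| <= 7|z|; this is sharp (f(z) = 7z).
Step 2: |z0|^2 = 0.54^2 + (-0.18)^2 = 0.324
Step 3: |z0| = sqrt(0.324) = 0.56921
Step 4: Best bound = 7 * |z0| = 7 * 0.56921 = 3.9845

3.9845


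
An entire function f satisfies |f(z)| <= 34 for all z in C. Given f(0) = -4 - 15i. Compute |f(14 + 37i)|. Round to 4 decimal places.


Step 1: By Liouville's theorem, a bounded entire function is constant.
Step 2: f(z) = f(0) = -4 - 15i for all z.
Step 3: |f(w)| = |-4 - 15i| = sqrt(16 + 225)
Step 4: = 15.5242

15.5242


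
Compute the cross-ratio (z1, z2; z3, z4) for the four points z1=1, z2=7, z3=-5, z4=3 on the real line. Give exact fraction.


Step 1: (z1-z3)(z2-z4) = 6 * 4 = 24
Step 2: (z1-z4)(z2-z3) = (-2) * 12 = -24
Step 3: Cross-ratio = -24/24 = -1

-1


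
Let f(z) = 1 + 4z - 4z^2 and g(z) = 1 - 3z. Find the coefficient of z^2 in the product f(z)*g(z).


Step 1: z^2 term in f*g comes from: (1)*(0) + (4z)*(-3z) + (-4z^2)*(1)
Step 2: = 0 - 12 - 4
Step 3: = -16

-16


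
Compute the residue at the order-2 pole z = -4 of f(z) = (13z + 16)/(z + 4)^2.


Step 1: Pole of order 2 at z = -4
Step 2: Res = lim d/dz [(z + 4)^2 * f(z)] as z -> -4
Step 3: (z + 4)^2 * f(z) = 13z + 16
Step 4: d/dz[13z + 16] = 13

13


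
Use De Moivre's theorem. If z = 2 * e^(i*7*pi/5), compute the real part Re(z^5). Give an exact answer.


Step 1: By De Moivre's theorem, z^5 = 2^5 * e^(i*5*7*pi/5) = 32 * (cos(7*pi) + i*sin(7*pi))
Step 2: |z|^5 = 2^5 = 32
Step 3: Reduce the angle mod 2*pi: 7*pi - 6*pi = pi
Step 4: cos(pi) = -1
Step 5: Re(z^5) = 32 * (-1) = -32

-32


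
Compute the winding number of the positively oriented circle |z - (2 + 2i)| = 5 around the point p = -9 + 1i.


Step 1: Center c = (2, 2), radius = 5
Step 2: |p - c|^2 = (-11)^2 + (-1)^2 = 122
Step 3: r^2 = 25
Step 4: |p-c| > r so winding number = 0

0


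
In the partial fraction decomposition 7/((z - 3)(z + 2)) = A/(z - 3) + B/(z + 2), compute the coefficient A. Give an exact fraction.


Step 1: Multiply both sides by (z - 3) and set z = 3
Step 2: A = 7 / (3 + 2)
Step 3: A = 7 / 5
Step 4: A = 7/5

7/5


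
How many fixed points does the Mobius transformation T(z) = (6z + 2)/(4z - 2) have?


Step 1: Fixed points satisfy T(z) = z
Step 2: 4z^2 - 8z - 2 = 0
Step 3: Discriminant = (-8)^2 - 4*4*(-2) = 96
Step 4: Number of fixed points = 2

2


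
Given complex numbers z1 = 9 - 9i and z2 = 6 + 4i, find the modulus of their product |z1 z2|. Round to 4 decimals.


Step 1: |z1| = sqrt(9^2 + (-9)^2) = sqrt(162)
Step 2: |z2| = sqrt(6^2 + 4^2) = sqrt(52)
Step 3: |z1*z2| = |z1|*|z2| = sqrt(162) * sqrt(52) = sqrt(162 * 52) = sqrt(8424)
Step 4: = 91.7824

91.7824


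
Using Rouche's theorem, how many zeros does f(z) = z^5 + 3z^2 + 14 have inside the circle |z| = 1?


Step 1: On |z| = 1 the three terms have sizes |z^5| = 1^5 = 1, |3z^2| = 3*1^2 = 3, |14| = 14
Step 2: The dominant term is g(z) = 14; let h(z) = z^5 + 3z^2 so f = g + h
Step 3: On |z| = 1: |g| = 14 and |h| <= 1 + 3 = 4
Step 4: Since 14 > 4, |h| < |g| on |z| = 1, so by Rouche f has the same number of zeros as g inside |z| < 1
Step 5: g(z) = 14 is a nonzero constant with no zeros inside |z| < 1. Answer = 0

0


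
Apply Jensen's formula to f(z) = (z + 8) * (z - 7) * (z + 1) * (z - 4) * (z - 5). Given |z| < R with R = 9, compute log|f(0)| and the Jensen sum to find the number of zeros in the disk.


Jensen's formula: (1/2pi)*integral log|f(Re^it)|dt = log|f(0)| + sum_{|a_k|<R} log(R/|a_k|)
Step 1: f(0) = 8 * (-7) * 1 * (-4) * (-5) = -1120
Step 2: log|f(0)| = log|-8| + log|7| + log|-1| + log|4| + log|5| = 7.0211
Step 3: Zeros inside |z| < 9: -8, 7, -1, 4, 5
Step 4: Jensen sum = log(9/8) + log(9/7) + log(9/1) + log(9/4) + log(9/5) = 3.965
Step 5: n(R) = number of terms in the Jensen sum = count of zeros inside |z| < 9 = 5

5


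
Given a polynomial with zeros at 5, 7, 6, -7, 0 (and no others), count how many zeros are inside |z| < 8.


Step 1: Check each root:
  z = 5: |5| = 5 < 8
  z = 7: |7| = 7 < 8
  z = 6: |6| = 6 < 8
  z = -7: |-7| = 7 < 8
  z = 0: |0| = 0 < 8
Step 2: Count = 5

5


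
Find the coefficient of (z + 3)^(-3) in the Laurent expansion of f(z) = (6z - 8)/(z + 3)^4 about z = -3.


Step 1: Write the numerator in powers of (z + 3): 6z - 8 = 6(z + 3) + (6*(-3) - 8) = 6(z + 3) - 26
Step 2: Divide by (z + 3)^4: f(z) = -26(z + 3)^(-4) + 6(z + 3)^(-3)
Step 3: This finite sum is the Laurent series of f about z = -3.
Step 4: Coefficient of (z + 3)^(-3) = coefficient of (z + 3) in the re-centred numerator = 6

6


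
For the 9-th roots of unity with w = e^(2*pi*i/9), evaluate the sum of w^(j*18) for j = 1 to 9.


Step 1: The sum sum_{j=1}^{n} w^(k*j) equals n if n | k, else 0.
Step 2: Here n = 9, k = 18
Step 3: Does n divide k? 9 | 18 -> True
Step 4: Sum = 9

9


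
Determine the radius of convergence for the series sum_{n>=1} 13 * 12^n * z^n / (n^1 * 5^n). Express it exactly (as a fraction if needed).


Step 1: General term a_n = 13 * 12^n / (n^1 * 5^n)
Step 2: By the root test, |a_n|^(1/n) = 13^(1/n) * 12 / (n^(1/n) * 5) -> 12/5 as n -> infinity (since 13^(1/n) -> 1 and n^(1/n) -> 1)
Step 3: R = 1/lim|a_n|^(1/n) = 5/12

5/12


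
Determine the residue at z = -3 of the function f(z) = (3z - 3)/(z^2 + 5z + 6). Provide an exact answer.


Step 1: Q(z) = z^2 + 5z + 6 = (z + 3)(z + 2)
Step 2: Q'(z) = 2z + 5
Step 3: Q'(-3) = -1, P(-3) = -12
Step 4: Res = P(-3)/Q'(-3) = -12/(-1) = 12

12


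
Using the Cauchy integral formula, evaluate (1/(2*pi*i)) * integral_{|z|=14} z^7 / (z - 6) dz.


Step 1: f(z) = z^7, a = 6 is inside |z| = 14
Step 2: By Cauchy integral formula: (1/(2pi*i)) * integral = f(a)
Step 3: f(6) = 6^7 = 279936

279936


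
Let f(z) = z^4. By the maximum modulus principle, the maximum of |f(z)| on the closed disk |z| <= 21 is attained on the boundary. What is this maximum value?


Step 1: On |z| = 21, |f(z)| = |z|^4 = 21^4
Step 2: By maximum modulus principle, maximum is on boundary.
Step 3: Maximum = 194481 = 194481

194481


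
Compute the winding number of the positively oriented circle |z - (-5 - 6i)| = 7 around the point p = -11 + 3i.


Step 1: Center c = (-5, -6), radius = 7
Step 2: |p - c|^2 = (-6)^2 + 9^2 = 117
Step 3: r^2 = 49
Step 4: |p-c| > r so winding number = 0

0


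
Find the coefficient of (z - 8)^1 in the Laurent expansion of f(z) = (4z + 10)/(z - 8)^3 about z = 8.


Step 1: Write the numerator in powers of (z - 8): 4z + 10 = 4(z - 8) + (4*8 + 10) = 4(z - 8) + 42
Step 2: Divide by (z - 8)^3: f(z) = 42(z - 8)^(-3) + 4(z - 8)^(-2)
Step 3: This finite sum is the Laurent series of f about z = 8.
Step 4: Only the powers -3 and -2 appear, so the coefficient of (z - 8)^1 = 0

0


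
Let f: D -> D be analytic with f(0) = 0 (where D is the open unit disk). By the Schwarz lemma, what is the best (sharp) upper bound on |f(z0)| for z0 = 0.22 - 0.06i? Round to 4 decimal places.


Step 1: Schwarz lemma: if f: D -> D is analytic with f(0) = 0, then |f(z)| <= |z| for all z in D, and this is sharp (f(z) = z).
Step 2: |z0|^2 = 0.22^2 + (-0.06)^2 = 0.052
Step 3: |z0| = sqrt(0.052) = 0.228035
Step 4: Best bound = |z0| = 0.228

0.228


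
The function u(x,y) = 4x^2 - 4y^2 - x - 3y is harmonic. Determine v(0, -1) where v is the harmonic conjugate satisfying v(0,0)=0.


Step 1: v_x = -u_y = 8y + 3
Step 2: v_y = u_x = 8x - 1
Step 3: v = 8xy + 3x - y + C
Step 4: v(0,0) = 0 => C = 0
Step 5: v(0, -1) = 1

1


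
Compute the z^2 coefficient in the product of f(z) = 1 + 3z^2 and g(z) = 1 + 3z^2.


Step 1: z^2 term in f*g comes from: (1)*(3z^2) + (0)*(0) + (3z^2)*(1)
Step 2: = 3 + 0 + 3
Step 3: = 6

6


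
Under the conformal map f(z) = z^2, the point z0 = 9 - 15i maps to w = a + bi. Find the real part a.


Step 1: z0 = 9 - 15i
Step 2: z0^2 = 9^2 - (-15)^2 - 270i
Step 3: real part = 81 - 225 = -144

-144


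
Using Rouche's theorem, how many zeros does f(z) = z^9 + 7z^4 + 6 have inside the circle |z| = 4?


Step 1: On |z| = 4 the three terms have sizes |z^9| = 4^9 = 262144, |7z^4| = 7*4^4 = 1792, |6| = 6
Step 2: The dominant term is g(z) = z^9; let h(z) = 7z^4 + 6 so f = g + h
Step 3: On |z| = 4: |g| = 262144 and |h| <= 1792 + 6 = 1798
Step 4: Since 262144 > 1798, |h| < |g| on |z| = 4, so by Rouche f has the same number of zeros as g inside |z| < 4
Step 5: g(z) = z^9 has 9 zeros (all at the origin) inside |z| < 4. Answer = 9

9


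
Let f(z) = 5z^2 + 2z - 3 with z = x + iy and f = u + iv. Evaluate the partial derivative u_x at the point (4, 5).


Step 1: f(z) = 5(x+iy)^2 + 2(x+iy) - 3
Step 2: u = 5(x^2 - y^2) + 2x - 3
Step 3: u_x = 10x + 2
Step 4: At (4, 5): u_x = 40 + 2 = 42

42


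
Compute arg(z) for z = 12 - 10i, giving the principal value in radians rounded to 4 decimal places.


Step 1: z = 12 - 10i
Step 2: arg(z) = atan2(-10, 12)
Step 3: arg(z) = -0.6947

-0.6947


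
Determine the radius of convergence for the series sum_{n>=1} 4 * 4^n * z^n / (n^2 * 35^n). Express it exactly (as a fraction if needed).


Step 1: General term a_n = 4 * 4^n / (n^2 * 35^n)
Step 2: By the root test, |a_n|^(1/n) = 4^(1/n) * 4 / (n^(2/n) * 35) -> 4/35 as n -> infinity (since 4^(1/n) -> 1 and n^(2/n) -> 1)
Step 3: R = 1/lim|a_n|^(1/n) = 35/4

35/4


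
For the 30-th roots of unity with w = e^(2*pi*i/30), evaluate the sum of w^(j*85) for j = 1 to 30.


Step 1: The sum sum_{j=1}^{n} w^(k*j) equals n if n | k, else 0.
Step 2: Here n = 30, k = 85
Step 3: Does n divide k? 30 | 85 -> False
Step 4: Sum = 0

0


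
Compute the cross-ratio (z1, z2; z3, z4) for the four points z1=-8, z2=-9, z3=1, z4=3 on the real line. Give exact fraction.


Step 1: (z1-z3)(z2-z4) = (-9) * (-12) = 108
Step 2: (z1-z4)(z2-z3) = (-11) * (-10) = 110
Step 3: Cross-ratio = 108/110 = 54/55

54/55


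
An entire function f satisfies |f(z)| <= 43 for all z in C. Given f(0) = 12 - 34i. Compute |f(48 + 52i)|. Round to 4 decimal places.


Step 1: By Liouville's theorem, a bounded entire function is constant.
Step 2: f(z) = f(0) = 12 - 34i for all z.
Step 3: |f(w)| = |12 - 34i| = sqrt(144 + 1156)
Step 4: = 36.0555

36.0555


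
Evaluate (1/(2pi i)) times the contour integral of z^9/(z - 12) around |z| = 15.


Step 1: f(z) = z^9, a = 12 is inside |z| = 15
Step 2: By Cauchy integral formula: (1/(2pi*i)) * integral = f(a)
Step 3: f(12) = 12^9 = 5159780352

5159780352


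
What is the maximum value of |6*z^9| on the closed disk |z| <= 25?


Step 1: On |z| = 25, |f(z)| = 6 * |z|^9 = 6 * 25^9
Step 2: By maximum modulus principle, maximum is on boundary.
Step 3: Maximum = 6 * 3814697265625 = 22888183593750

22888183593750


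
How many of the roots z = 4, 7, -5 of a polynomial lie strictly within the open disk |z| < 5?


Step 1: Check each root:
  z = 4: |4| = 4 < 5
  z = 7: |7| = 7 >= 5
  z = -5: |-5| = 5 >= 5
Step 2: Count = 1

1


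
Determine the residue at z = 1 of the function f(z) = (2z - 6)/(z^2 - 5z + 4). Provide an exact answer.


Step 1: Q(z) = z^2 - 5z + 4 = (z - 1)(z - 4)
Step 2: Q'(z) = 2z - 5
Step 3: Q'(1) = -3, P(1) = -4
Step 4: Res = P(1)/Q'(1) = -4/(-3) = 4/3

4/3


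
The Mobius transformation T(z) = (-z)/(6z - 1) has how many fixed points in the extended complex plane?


Step 1: Fixed points satisfy T(z) = z
Step 2: 6z^2 = 0
Step 3: Discriminant = 0^2 - 4*6*0 = 0
Step 4: Number of fixed points = 1

1


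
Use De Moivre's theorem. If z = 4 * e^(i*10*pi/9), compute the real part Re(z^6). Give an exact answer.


Step 1: By De Moivre's theorem, z^6 = 4^6 * e^(i*6*10*pi/9) = 4096 * (cos(20*pi/3) + i*sin(20*pi/3))
Step 2: |z|^6 = 4^6 = 4096
Step 3: Reduce the angle mod 2*pi: 20*pi/3 - 6*pi = 2*pi/3
Step 4: cos(2*pi/3) = -1/2
Step 5: Re(z^6) = 4096 * (-1/2) = -2048

-2048


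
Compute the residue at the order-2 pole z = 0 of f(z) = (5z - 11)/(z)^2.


Step 1: Pole of order 2 at z = 0
Step 2: Res = lim d/dz [(z)^2 * f(z)] as z -> 0
Step 3: (z)^2 * f(z) = 5z - 11
Step 4: d/dz[5z - 11] = 5

5


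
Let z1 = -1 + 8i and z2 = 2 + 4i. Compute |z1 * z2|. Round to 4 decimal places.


Step 1: |z1| = sqrt((-1)^2 + 8^2) = sqrt(65)
Step 2: |z2| = sqrt(2^2 + 4^2) = sqrt(20)
Step 3: |z1*z2| = |z1|*|z2| = sqrt(65) * sqrt(20) = sqrt(65 * 20) = sqrt(1300)
Step 4: = 36.0555

36.0555


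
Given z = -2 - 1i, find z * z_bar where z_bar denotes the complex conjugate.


Step 1: conj(z) = -2 + 1i
Step 2: z * conj(z) = (-2)^2 + (-1)^2
Step 3: = 4 + 1 = 5

5


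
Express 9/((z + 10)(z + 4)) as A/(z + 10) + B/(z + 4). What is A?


Step 1: Multiply both sides by (z + 10) and set z = -10
Step 2: A = 9 / (-10 + 4)
Step 3: A = 9 / (-6)
Step 4: A = -3/2

-3/2


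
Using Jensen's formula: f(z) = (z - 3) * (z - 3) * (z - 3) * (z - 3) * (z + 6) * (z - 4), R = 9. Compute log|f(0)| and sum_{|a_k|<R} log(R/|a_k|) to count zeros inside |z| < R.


Jensen's formula: (1/2pi)*integral log|f(Re^it)|dt = log|f(0)| + sum_{|a_k|<R} log(R/|a_k|)
Step 1: f(0) = (-3) * (-3) * (-3) * (-3) * 6 * (-4) = -1944
Step 2: log|f(0)| = log|3| + log|3| + log|3| + log|3| + log|-6| + log|4| = 7.5725
Step 3: Zeros inside |z| < 9: 3, 3, 3, 3, -6, 4
Step 4: Jensen sum = log(9/3) + log(9/3) + log(9/3) + log(9/3) + log(9/6) + log(9/4) = 5.6108
Step 5: n(R) = number of terms in the Jensen sum = count of zeros inside |z| < 9 = 6

6


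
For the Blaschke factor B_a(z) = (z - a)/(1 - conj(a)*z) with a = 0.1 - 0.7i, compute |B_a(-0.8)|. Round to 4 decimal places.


Step 1: Numerator z0 - a = -0.8 - (0.1 - 0.7i) = -0.9 + 0.7i
Step 2: Denominator 1 - conj(a)*z0 = 1 - (0.1 + 0.7i)*(-0.8) = 1.08 + 0.56i
Step 3: |z0 - a|^2 = (-0.9)^2 + 0.7^2 = 1.3; |1 - conj(a)*z0|^2 = 1.08^2 + 0.56^2 = 1.48
Step 4: |B_a(-0.8)| = sqrt(1.3 / 1.48) = sqrt(0.878378)
Step 5: = 0.9372

0.9372


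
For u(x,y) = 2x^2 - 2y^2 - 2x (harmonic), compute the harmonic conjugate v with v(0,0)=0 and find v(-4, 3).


Step 1: v_x = -u_y = 4y + 0
Step 2: v_y = u_x = 4x - 2
Step 3: v = 4xy - 2y + C
Step 4: v(0,0) = 0 => C = 0
Step 5: v(-4, 3) = -54

-54


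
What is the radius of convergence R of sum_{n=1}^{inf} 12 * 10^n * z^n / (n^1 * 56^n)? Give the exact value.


Step 1: General term a_n = 12 * 10^n / (n^1 * 56^n)
Step 2: By the root test, |a_n|^(1/n) = 12^(1/n) * 10 / (n^(1/n) * 56) -> 10/56 as n -> infinity (since 12^(1/n) -> 1 and n^(1/n) -> 1)
Step 3: R = 1/lim|a_n|^(1/n) = 56/10 = 28/5

28/5


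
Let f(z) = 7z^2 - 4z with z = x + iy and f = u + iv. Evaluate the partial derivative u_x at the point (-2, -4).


Step 1: f(z) = 7(x+iy)^2 - 4(x+iy) + 0
Step 2: u = 7(x^2 - y^2) - 4x + 0
Step 3: u_x = 14x - 4
Step 4: At (-2, -4): u_x = -28 - 4 = -32

-32


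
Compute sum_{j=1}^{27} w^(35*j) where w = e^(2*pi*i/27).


Step 1: The sum sum_{j=1}^{n} w^(k*j) equals n if n | k, else 0.
Step 2: Here n = 27, k = 35
Step 3: Does n divide k? 27 | 35 -> False
Step 4: Sum = 0

0


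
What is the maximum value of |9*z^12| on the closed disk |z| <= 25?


Step 1: On |z| = 25, |f(z)| = 9 * |z|^12 = 9 * 25^12
Step 2: By maximum modulus principle, maximum is on boundary.
Step 3: Maximum = 9 * 59604644775390625 = 536441802978515625

536441802978515625


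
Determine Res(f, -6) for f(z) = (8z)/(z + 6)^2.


Step 1: Pole of order 2 at z = -6
Step 2: Res = lim d/dz [(z + 6)^2 * f(z)] as z -> -6
Step 3: (z + 6)^2 * f(z) = 8z
Step 4: d/dz[8z] = 8

8


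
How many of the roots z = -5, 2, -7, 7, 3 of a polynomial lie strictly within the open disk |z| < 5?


Step 1: Check each root:
  z = -5: |-5| = 5 >= 5
  z = 2: |2| = 2 < 5
  z = -7: |-7| = 7 >= 5
  z = 7: |7| = 7 >= 5
  z = 3: |3| = 3 < 5
Step 2: Count = 2

2


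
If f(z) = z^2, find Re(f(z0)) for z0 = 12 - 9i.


Step 1: z0 = 12 - 9i
Step 2: z0^2 = 12^2 - (-9)^2 - 216i
Step 3: real part = 144 - 81 = 63

63


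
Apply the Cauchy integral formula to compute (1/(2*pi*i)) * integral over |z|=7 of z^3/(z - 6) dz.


Step 1: f(z) = z^3, a = 6 is inside |z| = 7
Step 2: By Cauchy integral formula: (1/(2pi*i)) * integral = f(a)
Step 3: f(6) = 6^3 = 216

216


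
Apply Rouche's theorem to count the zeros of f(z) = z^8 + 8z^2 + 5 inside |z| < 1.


Step 1: On |z| = 1 the three terms have sizes |z^8| = 1^8 = 1, |8z^2| = 8*1^2 = 8, |5| = 5
Step 2: The dominant term is g(z) = 8z^2; let h(z) = z^8 + 5 so f = g + h
Step 3: On |z| = 1: |g| = 8 and |h| <= 1 + 5 = 6
Step 4: Since 8 > 6, |h| < |g| on |z| = 1, so by Rouche f has the same number of zeros as g inside |z| < 1
Step 5: g(z) = 8z^2 has 2 zeros (at the origin, multiplicity 2) inside |z| < 1. Answer = 2

2


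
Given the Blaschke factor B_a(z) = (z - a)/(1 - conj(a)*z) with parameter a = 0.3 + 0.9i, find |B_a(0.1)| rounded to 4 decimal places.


Step 1: Numerator z0 - a = 0.1 - (0.3 + 0.9i) = -0.2 - 0.9i
Step 2: Denominator 1 - conj(a)*z0 = 1 - (0.3 - 0.9i)*0.1 = 0.97 + 0.09i
Step 3: |z0 - a|^2 = (-0.2)^2 + (-0.9)^2 = 0.85; |1 - conj(a)*z0|^2 = 0.97^2 + 0.09^2 = 0.949
Step 4: |B_a(0.1)| = sqrt(0.85 / 0.949) = sqrt(0.89568)
Step 5: = 0.9464

0.9464


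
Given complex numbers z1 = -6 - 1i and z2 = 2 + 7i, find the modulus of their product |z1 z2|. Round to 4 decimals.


Step 1: |z1| = sqrt((-6)^2 + (-1)^2) = sqrt(37)
Step 2: |z2| = sqrt(2^2 + 7^2) = sqrt(53)
Step 3: |z1*z2| = |z1|*|z2| = sqrt(37) * sqrt(53) = sqrt(37 * 53) = sqrt(1961)
Step 4: = 44.2832

44.2832


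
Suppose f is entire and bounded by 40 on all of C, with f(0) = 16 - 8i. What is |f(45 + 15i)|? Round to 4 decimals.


Step 1: By Liouville's theorem, a bounded entire function is constant.
Step 2: f(z) = f(0) = 16 - 8i for all z.
Step 3: |f(w)| = |16 - 8i| = sqrt(256 + 64)
Step 4: = 17.8885

17.8885


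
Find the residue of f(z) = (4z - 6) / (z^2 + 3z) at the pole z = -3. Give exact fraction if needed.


Step 1: Q(z) = z^2 + 3z = (z + 3)(z)
Step 2: Q'(z) = 2z + 3
Step 3: Q'(-3) = -3, P(-3) = -18
Step 4: Res = P(-3)/Q'(-3) = -18/(-3) = 6

6


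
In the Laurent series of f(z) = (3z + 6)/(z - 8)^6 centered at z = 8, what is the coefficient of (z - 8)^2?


Step 1: Write the numerator in powers of (z - 8): 3z + 6 = 3(z - 8) + (3*8 + 6) = 3(z - 8) + 30
Step 2: Divide by (z - 8)^6: f(z) = 30(z - 8)^(-6) + 3(z - 8)^(-5)
Step 3: This finite sum is the Laurent series of f about z = 8.
Step 4: Only the powers -6 and -5 appear, so the coefficient of (z - 8)^2 = 0

0


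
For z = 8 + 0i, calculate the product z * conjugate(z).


Step 1: conj(z) = 8 - 0i
Step 2: z * conj(z) = 8^2 + 0^2
Step 3: = 64 + 0 = 64

64


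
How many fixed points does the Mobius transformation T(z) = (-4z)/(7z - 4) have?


Step 1: Fixed points satisfy T(z) = z
Step 2: 7z^2 = 0
Step 3: Discriminant = 0^2 - 4*7*0 = 0
Step 4: Number of fixed points = 1

1


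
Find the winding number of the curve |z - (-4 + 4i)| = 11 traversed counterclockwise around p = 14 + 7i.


Step 1: Center c = (-4, 4), radius = 11
Step 2: |p - c|^2 = 18^2 + 3^2 = 333
Step 3: r^2 = 121
Step 4: |p-c| > r so winding number = 0

0


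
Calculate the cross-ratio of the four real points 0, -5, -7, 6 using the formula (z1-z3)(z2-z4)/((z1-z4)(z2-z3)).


Step 1: (z1-z3)(z2-z4) = 7 * (-11) = -77
Step 2: (z1-z4)(z2-z3) = (-6) * 2 = -12
Step 3: Cross-ratio = 77/12 = 77/12

77/12


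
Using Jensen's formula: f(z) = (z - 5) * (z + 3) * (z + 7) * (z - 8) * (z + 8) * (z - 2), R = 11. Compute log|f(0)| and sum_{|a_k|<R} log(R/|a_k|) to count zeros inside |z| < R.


Jensen's formula: (1/2pi)*integral log|f(Re^it)|dt = log|f(0)| + sum_{|a_k|<R} log(R/|a_k|)
Step 1: f(0) = (-5) * 3 * 7 * (-8) * 8 * (-2) = -13440
Step 2: log|f(0)| = log|5| + log|-3| + log|-7| + log|8| + log|-8| + log|2| = 9.506
Step 3: Zeros inside |z| < 11: 5, -3, -7, 8, -8, 2
Step 4: Jensen sum = log(11/5) + log(11/3) + log(11/7) + log(11/8) + log(11/8) + log(11/2) = 4.8814
Step 5: n(R) = number of terms in the Jensen sum = count of zeros inside |z| < 11 = 6

6


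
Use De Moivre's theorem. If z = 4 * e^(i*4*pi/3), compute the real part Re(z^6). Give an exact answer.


Step 1: By De Moivre's theorem, z^6 = 4^6 * e^(i*6*4*pi/3) = 4096 * (cos(8*pi) + i*sin(8*pi))
Step 2: |z|^6 = 4^6 = 4096
Step 3: Reduce the angle mod 2*pi: 8*pi - 8*pi = 0
Step 4: cos(0) = 1
Step 5: Re(z^6) = 4096 * 1 = 4096

4096


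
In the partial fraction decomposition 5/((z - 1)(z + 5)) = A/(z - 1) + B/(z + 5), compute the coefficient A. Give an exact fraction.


Step 1: Multiply both sides by (z - 1) and set z = 1
Step 2: A = 5 / (1 + 5)
Step 3: A = 5 / 6
Step 4: A = 5/6

5/6


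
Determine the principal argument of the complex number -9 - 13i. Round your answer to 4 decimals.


Step 1: z = -9 - 13i
Step 2: arg(z) = atan2(-13, -9)
Step 3: arg(z) = -2.1763

-2.1763


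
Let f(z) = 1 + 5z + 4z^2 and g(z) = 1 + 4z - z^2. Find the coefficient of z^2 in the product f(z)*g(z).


Step 1: z^2 term in f*g comes from: (1)*(-z^2) + (5z)*(4z) + (4z^2)*(1)
Step 2: = -1 + 20 + 4
Step 3: = 23

23


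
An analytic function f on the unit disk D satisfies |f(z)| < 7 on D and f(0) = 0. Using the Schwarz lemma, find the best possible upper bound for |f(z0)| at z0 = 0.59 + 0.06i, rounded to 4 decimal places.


Step 1: g = f/7 maps D -> D with g(0) = 0, so by the Schwarz lemma |g(z)| <= |z|, i.e. |f(z)| <= 7|z|; this is sharp (f(z) = 7z).
Step 2: |z0|^2 = 0.59^2 + 0.06^2 = 0.3517
Step 3: |z0| = sqrt(0.3517) = 0.593043
Step 4: Best bound = 7 * |z0| = 7 * 0.593043 = 4.1513

4.1513


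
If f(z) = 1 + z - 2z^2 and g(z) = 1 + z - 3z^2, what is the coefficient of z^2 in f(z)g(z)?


Step 1: z^2 term in f*g comes from: (1)*(-3z^2) + (z)*(z) + (-2z^2)*(1)
Step 2: = -3 + 1 - 2
Step 3: = -4

-4


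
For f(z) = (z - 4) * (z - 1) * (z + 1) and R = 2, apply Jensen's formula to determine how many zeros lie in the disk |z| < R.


Jensen's formula: (1/2pi)*integral log|f(Re^it)|dt = log|f(0)| + sum_{|a_k|<R} log(R/|a_k|)
Step 1: f(0) = (-4) * (-1) * 1 = 4
Step 2: log|f(0)| = log|4| + log|1| + log|-1| = 1.3863
Step 3: Zeros inside |z| < 2: 1, -1
Step 4: Jensen sum = log(2/1) + log(2/1) = 1.3863
Step 5: n(R) = number of terms in the Jensen sum = count of zeros inside |z| < 2 = 2

2


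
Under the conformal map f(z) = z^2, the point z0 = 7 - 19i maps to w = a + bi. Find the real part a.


Step 1: z0 = 7 - 19i
Step 2: z0^2 = 7^2 - (-19)^2 - 266i
Step 3: real part = 49 - 361 = -312

-312


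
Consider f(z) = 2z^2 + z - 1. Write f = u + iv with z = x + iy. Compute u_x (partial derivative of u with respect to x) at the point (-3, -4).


Step 1: f(z) = 2(x+iy)^2 + (x+iy) - 1
Step 2: u = 2(x^2 - y^2) + x - 1
Step 3: u_x = 4x + 1
Step 4: At (-3, -4): u_x = -12 + 1 = -11

-11


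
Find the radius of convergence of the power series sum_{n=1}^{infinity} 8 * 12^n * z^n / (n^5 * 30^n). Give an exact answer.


Step 1: General term a_n = 8 * 12^n / (n^5 * 30^n)
Step 2: By the root test, |a_n|^(1/n) = 8^(1/n) * 12 / (n^(5/n) * 30) -> 12/30 as n -> infinity (since 8^(1/n) -> 1 and n^(5/n) -> 1)
Step 3: R = 1/lim|a_n|^(1/n) = 30/12 = 5/2

5/2


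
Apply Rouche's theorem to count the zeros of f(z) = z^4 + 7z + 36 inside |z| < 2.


Step 1: On |z| = 2 the three terms have sizes |z^4| = 2^4 = 16, |7z| = 7*2 = 14, |36| = 36
Step 2: The dominant term is g(z) = 36; let h(z) = z^4 + 7z so f = g + h
Step 3: On |z| = 2: |g| = 36 and |h| <= 16 + 14 = 30
Step 4: Since 36 > 30, |h| < |g| on |z| = 2, so by Rouche f has the same number of zeros as g inside |z| < 2
Step 5: g(z) = 36 is a nonzero constant with no zeros inside |z| < 2. Answer = 0

0


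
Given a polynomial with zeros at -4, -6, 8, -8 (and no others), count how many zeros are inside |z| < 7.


Step 1: Check each root:
  z = -4: |-4| = 4 < 7
  z = -6: |-6| = 6 < 7
  z = 8: |8| = 8 >= 7
  z = -8: |-8| = 8 >= 7
Step 2: Count = 2

2


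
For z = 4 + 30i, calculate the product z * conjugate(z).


Step 1: conj(z) = 4 - 30i
Step 2: z * conj(z) = 4^2 + 30^2
Step 3: = 16 + 900 = 916

916


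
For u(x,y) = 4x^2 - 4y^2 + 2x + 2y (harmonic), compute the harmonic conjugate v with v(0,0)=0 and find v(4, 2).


Step 1: v_x = -u_y = 8y - 2
Step 2: v_y = u_x = 8x + 2
Step 3: v = 8xy - 2x + 2y + C
Step 4: v(0,0) = 0 => C = 0
Step 5: v(4, 2) = 60

60


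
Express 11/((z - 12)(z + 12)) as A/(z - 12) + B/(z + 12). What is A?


Step 1: Multiply both sides by (z - 12) and set z = 12
Step 2: A = 11 / (12 + 12)
Step 3: A = 11 / 24
Step 4: A = 11/24

11/24


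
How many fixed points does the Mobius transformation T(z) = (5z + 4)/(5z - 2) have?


Step 1: Fixed points satisfy T(z) = z
Step 2: 5z^2 - 7z - 4 = 0
Step 3: Discriminant = (-7)^2 - 4*5*(-4) = 129
Step 4: Number of fixed points = 2

2


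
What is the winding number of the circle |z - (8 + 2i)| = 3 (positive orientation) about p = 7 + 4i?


Step 1: Center c = (8, 2), radius = 3
Step 2: |p - c|^2 = (-1)^2 + 2^2 = 5
Step 3: r^2 = 9
Step 4: |p-c| < r so winding number = 1

1


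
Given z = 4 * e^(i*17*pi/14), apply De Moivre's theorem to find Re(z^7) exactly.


Step 1: By De Moivre's theorem, z^7 = 4^7 * e^(i*7*17*pi/14) = 16384 * (cos(17*pi/2) + i*sin(17*pi/2))
Step 2: |z|^7 = 4^7 = 16384
Step 3: Reduce the angle mod 2*pi: 17*pi/2 - 8*pi = pi/2
Step 4: cos(pi/2) = 0
Step 5: Re(z^7) = 16384 * 0 = 0

0


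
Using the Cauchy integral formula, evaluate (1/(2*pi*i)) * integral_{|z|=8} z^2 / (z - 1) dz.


Step 1: f(z) = z^2, a = 1 is inside |z| = 8
Step 2: By Cauchy integral formula: (1/(2pi*i)) * integral = f(a)
Step 3: f(1) = 1^2 = 1

1


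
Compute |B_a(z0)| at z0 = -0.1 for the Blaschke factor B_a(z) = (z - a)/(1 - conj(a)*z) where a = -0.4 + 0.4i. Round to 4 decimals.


Step 1: Numerator z0 - a = -0.1 - (-0.4 + 0.4i) = 0.3 - 0.4i
Step 2: Denominator 1 - conj(a)*z0 = 1 - (-0.4 - 0.4i)*(-0.1) = 0.96 - 0.04i
Step 3: |z0 - a|^2 = 0.3^2 + (-0.4)^2 = 0.25; |1 - conj(a)*z0|^2 = 0.96^2 + (-0.04)^2 = 0.9232
Step 4: |B_a(-0.1)| = sqrt(0.25 / 0.9232) = sqrt(0.270797)
Step 5: = 0.5204

0.5204


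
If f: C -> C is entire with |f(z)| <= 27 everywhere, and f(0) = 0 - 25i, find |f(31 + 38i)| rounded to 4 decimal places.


Step 1: By Liouville's theorem, a bounded entire function is constant.
Step 2: f(z) = f(0) = 0 - 25i for all z.
Step 3: |f(w)| = |0 - 25i| = sqrt(0 + 625)
Step 4: = 25.0

25.0


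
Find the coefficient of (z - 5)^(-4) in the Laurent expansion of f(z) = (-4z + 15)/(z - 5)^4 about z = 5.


Step 1: Write the numerator in powers of (z - 5): -4z + 15 = -4(z - 5) + (-4*5 + 15) = -4(z - 5) - 5
Step 2: Divide by (z - 5)^4: f(z) = -5(z - 5)^(-4) - 4(z - 5)^(-3)
Step 3: This finite sum is the Laurent series of f about z = 5.
Step 4: Coefficient of (z - 5)^(-4) = -4*5 + 15 = -5

-5


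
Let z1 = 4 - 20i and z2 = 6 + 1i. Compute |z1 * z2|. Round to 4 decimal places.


Step 1: |z1| = sqrt(4^2 + (-20)^2) = sqrt(416)
Step 2: |z2| = sqrt(6^2 + 1^2) = sqrt(37)
Step 3: |z1*z2| = |z1|*|z2| = sqrt(416) * sqrt(37) = sqrt(416 * 37) = sqrt(15392)
Step 4: = 124.0645

124.0645


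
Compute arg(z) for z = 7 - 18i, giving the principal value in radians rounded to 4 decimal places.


Step 1: z = 7 - 18i
Step 2: arg(z) = atan2(-18, 7)
Step 3: arg(z) = -1.1999

-1.1999


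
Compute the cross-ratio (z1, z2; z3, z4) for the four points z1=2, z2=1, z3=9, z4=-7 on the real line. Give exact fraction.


Step 1: (z1-z3)(z2-z4) = (-7) * 8 = -56
Step 2: (z1-z4)(z2-z3) = 9 * (-8) = -72
Step 3: Cross-ratio = 56/72 = 7/9

7/9


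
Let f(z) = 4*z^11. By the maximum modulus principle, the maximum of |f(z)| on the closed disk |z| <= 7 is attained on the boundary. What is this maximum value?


Step 1: On |z| = 7, |f(z)| = 4 * |z|^11 = 4 * 7^11
Step 2: By maximum modulus principle, maximum is on boundary.
Step 3: Maximum = 4 * 1977326743 = 7909306972

7909306972


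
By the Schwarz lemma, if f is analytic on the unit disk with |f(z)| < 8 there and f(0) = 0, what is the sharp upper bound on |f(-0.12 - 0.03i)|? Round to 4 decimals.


Step 1: g = f/8 maps D -> D with g(0) = 0, so by the Schwarz lemma |g(z)| <= |z|, i.e. |f(z)| <= 8|z|; this is sharp (f(z) = 8z).
Step 2: |z0|^2 = (-0.12)^2 + (-0.03)^2 = 0.0153
Step 3: |z0| = sqrt(0.0153) = 0.123693
Step 4: Best bound = 8 * |z0| = 8 * 0.123693 = 0.9895

0.9895


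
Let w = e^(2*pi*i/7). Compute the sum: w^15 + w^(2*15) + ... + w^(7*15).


Step 1: The sum sum_{j=1}^{n} w^(k*j) equals n if n | k, else 0.
Step 2: Here n = 7, k = 15
Step 3: Does n divide k? 7 | 15 -> False
Step 4: Sum = 0

0


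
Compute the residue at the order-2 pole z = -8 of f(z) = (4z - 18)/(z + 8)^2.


Step 1: Pole of order 2 at z = -8
Step 2: Res = lim d/dz [(z + 8)^2 * f(z)] as z -> -8
Step 3: (z + 8)^2 * f(z) = 4z - 18
Step 4: d/dz[4z - 18] = 4

4


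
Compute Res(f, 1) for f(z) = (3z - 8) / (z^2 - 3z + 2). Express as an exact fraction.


Step 1: Q(z) = z^2 - 3z + 2 = (z - 1)(z - 2)
Step 2: Q'(z) = 2z - 3
Step 3: Q'(1) = -1, P(1) = -5
Step 4: Res = P(1)/Q'(1) = -5/(-1) = 5

5


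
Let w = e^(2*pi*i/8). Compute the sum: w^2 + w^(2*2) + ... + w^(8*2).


Step 1: The sum sum_{j=1}^{n} w^(k*j) equals n if n | k, else 0.
Step 2: Here n = 8, k = 2
Step 3: Does n divide k? 8 | 2 -> False
Step 4: Sum = 0

0


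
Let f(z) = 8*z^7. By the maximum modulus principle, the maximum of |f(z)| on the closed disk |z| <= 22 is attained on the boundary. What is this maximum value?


Step 1: On |z| = 22, |f(z)| = 8 * |z|^7 = 8 * 22^7
Step 2: By maximum modulus principle, maximum is on boundary.
Step 3: Maximum = 8 * 2494357888 = 19954863104

19954863104


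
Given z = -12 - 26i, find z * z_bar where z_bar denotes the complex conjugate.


Step 1: conj(z) = -12 + 26i
Step 2: z * conj(z) = (-12)^2 + (-26)^2
Step 3: = 144 + 676 = 820

820
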